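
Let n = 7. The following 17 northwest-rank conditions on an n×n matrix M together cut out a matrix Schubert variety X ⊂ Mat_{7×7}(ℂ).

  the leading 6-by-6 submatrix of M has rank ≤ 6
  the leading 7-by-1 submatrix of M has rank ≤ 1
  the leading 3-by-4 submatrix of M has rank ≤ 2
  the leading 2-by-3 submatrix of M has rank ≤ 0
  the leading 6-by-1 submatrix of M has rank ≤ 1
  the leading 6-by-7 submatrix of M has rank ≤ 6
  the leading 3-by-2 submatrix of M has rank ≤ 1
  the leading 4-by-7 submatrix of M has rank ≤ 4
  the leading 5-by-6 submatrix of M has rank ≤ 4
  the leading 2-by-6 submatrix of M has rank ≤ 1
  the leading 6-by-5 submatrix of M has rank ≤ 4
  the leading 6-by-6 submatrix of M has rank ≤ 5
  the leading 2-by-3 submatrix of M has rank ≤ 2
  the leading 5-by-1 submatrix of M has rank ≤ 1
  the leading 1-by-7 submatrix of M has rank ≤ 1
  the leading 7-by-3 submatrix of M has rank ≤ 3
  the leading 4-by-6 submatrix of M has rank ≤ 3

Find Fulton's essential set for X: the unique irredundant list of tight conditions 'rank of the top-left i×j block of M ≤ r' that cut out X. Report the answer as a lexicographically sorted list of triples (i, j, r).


The tightest implied rank at each (i,j), from the 17 conditions:

  row 1: 0 | 0 | 0 | 1 | 1 | 1 | 1
  row 2: 0 | 0 | 0 | 1 | 1 | 1 | 2
  row 3: 1 | 1 | 1 | 2 | 2 | 2 | 3
  row 4: 1 | 2 | 2 | 3 | 3 | 3 | 4
  row 5: 1 | 2 | 3 | 4 | 4 | 4 | 5
  row 6: 1 | 2 | 3 | 4 | 4 | 5 | 6
  row 7: 1 | 2 | 3 | 4 | 5 | 6 | 7

so w = (4, 7, 1, 2, 3, 6, 5).

3 SE-corners of the 9-cell Rothe diagram give Ess(w):

[(2, 3, 0), (2, 6, 1), (6, 5, 4)]


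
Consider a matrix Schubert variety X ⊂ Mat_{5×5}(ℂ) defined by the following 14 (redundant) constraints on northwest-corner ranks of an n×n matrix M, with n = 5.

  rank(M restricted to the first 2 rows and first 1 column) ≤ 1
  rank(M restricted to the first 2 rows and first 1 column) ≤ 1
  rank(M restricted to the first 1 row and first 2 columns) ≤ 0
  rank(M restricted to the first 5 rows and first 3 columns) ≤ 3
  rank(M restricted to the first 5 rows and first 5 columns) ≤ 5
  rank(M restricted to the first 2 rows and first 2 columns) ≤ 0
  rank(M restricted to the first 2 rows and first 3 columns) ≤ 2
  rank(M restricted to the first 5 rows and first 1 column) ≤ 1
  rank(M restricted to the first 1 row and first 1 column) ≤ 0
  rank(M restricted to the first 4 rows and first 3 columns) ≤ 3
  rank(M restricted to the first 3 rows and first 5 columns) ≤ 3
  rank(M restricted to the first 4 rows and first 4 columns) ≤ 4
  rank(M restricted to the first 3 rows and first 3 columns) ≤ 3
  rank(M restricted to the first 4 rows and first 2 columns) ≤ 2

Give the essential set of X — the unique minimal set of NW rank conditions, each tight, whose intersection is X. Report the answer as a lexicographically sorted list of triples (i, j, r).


Recovering R(i,j) via the rank-extension bound from the 14 conditions:

  i=1: 0, 0, 1, 1, 1
  i=2: 0, 0, 1, 2, 2
  i=3: 1, 1, 2, 3, 3
  i=4: 1, 2, 3, 4, 4
  i=5: 1, 2, 3, 4, 5

giving w = (3, 4, 1, 2, 5) via Δ²R.

ℓ(w)=4; the 1 essential cell (i,j,r):

[(2, 2, 0)]


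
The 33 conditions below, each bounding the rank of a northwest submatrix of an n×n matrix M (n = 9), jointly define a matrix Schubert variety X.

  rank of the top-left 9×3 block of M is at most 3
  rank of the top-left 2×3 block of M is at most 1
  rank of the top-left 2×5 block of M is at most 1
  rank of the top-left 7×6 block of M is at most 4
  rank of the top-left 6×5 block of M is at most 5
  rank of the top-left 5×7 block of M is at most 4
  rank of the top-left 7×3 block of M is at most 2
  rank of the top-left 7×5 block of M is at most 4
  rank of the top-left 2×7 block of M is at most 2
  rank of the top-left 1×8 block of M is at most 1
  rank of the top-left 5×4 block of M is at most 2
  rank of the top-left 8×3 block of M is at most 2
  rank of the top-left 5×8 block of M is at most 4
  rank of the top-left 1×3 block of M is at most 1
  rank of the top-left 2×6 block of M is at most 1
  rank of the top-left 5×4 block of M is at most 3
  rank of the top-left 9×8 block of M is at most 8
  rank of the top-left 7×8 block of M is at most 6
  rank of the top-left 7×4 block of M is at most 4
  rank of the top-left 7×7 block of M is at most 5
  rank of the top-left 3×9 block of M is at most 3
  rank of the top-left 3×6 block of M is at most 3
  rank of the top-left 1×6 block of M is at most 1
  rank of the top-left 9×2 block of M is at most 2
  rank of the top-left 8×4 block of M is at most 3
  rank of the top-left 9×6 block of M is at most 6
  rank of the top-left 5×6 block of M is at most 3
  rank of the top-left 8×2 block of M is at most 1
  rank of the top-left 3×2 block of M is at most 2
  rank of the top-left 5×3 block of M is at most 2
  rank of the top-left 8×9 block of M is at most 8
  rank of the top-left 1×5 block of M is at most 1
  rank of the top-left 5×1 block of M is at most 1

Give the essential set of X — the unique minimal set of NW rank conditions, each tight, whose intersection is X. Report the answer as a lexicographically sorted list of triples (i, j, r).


Reconstructing r_w from the 33 given conditions:

  1 | 1 | 1 | 1 | 1 | 1 | 1 | 1 | 1
  1 | 1 | 1 | 1 | 1 | 1 | 2 | 2 | 2
  1 | 1 | 2 | 2 | 2 | 2 | 3 | 3 | 3
  1 | 1 | 2 | 2 | 3 | 3 | 4 | 4 | 4
  1 | 1 | 2 | 2 | 3 | 3 | 4 | 4 | 5
  1 | 1 | 2 | 3 | 4 | 4 | 5 | 5 | 6
  1 | 1 | 2 | 3 | 4 | 4 | 5 | 6 | 7
  1 | 1 | 2 | 3 | 4 | 5 | 6 | 7 | 8
  1 | 2 | 3 | 4 | 5 | 6 | 7 | 8 | 9

hence w(1..9) = (1, 7, 3, 5, 9, 4, 8, 6, 2).

|D(w)|=16, |Ess(w)|=6:

[(2, 6, 1), (5, 4, 2), (5, 6, 3), (5, 8, 4), (7, 6, 4), (8, 2, 1)]


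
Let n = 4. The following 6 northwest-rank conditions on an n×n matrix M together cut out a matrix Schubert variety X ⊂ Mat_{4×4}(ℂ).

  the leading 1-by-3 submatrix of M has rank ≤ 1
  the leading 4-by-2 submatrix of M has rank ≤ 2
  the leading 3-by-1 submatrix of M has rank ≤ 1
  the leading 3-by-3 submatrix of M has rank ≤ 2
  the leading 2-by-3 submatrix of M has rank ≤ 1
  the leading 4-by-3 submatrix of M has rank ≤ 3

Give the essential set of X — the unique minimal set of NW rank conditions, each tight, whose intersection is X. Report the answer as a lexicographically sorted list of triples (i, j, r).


Reconstructing r_w from the 6 given conditions:

  i=1: 1 1 1 1
  i=2: 1 1 1 2
  i=3: 1 2 2 3
  i=4: 1 2 3 4

giving w = (1, 4, 2, 3) via Δ²R.

Fulton essential set (1 of the 2 Rothe cells):

[(2, 3, 1)]


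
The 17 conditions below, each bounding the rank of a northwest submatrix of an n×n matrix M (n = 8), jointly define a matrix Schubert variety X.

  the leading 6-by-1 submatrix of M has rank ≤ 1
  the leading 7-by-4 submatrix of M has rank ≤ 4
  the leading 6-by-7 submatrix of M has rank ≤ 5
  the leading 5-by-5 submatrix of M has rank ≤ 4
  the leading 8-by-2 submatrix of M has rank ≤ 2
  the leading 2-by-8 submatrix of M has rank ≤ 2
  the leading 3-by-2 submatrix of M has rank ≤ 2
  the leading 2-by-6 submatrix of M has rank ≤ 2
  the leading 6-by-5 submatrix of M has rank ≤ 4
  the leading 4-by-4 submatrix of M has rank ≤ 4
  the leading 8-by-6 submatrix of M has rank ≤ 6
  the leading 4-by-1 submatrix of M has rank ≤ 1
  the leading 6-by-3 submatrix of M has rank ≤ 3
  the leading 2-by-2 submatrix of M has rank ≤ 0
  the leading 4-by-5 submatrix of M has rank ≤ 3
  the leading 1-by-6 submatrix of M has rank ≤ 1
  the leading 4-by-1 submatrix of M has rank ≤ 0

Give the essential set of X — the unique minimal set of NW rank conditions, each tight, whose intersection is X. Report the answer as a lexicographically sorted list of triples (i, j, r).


Recovering R(i,j) via the rank-extension bound from the 17 conditions:

  0, 0, 1, 1, 1, 1, 1, 1
  0, 0, 1, 2, 2, 2, 2, 2
  0, 1, 2, 3, 3, 3, 3, 3
  0, 1, 2, 3, 3, 4, 4, 4
  1, 2, 3, 4, 4, 5, 5, 5
  1, 2, 3, 4, 4, 5, 5, 6
  1, 2, 3, 4, 5, 6, 6, 7
  1, 2, 3, 4, 5, 6, 7, 8

second differences of R give the permutation w = (3, 4, 2, 6, 1, 8, 5, 7).

D(w) has 9 cells with 5 SE-corners; essential set:

[(2, 2, 0), (4, 1, 0), (4, 5, 3), (6, 5, 4), (6, 7, 5)]


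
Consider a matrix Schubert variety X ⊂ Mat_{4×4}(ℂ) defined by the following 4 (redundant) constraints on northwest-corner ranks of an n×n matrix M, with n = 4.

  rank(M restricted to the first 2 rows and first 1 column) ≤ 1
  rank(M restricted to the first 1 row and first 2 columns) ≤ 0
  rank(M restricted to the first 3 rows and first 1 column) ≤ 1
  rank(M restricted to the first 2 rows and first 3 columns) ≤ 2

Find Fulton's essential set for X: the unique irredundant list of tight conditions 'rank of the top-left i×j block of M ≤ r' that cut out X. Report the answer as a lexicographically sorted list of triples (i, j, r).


Rank table r_w(4×4) implied by the 4 constraints:

  row 1: 0  0  1  1
  row 2: 1  1  2  2
  row 3: 1  2  3  3
  row 4: 1  2  3  4

so w = (3, 1, 2, 4).

Rothe diagram D(w) (2 cells), 1 SE-corner (essential condition):

[(1, 2, 0)]


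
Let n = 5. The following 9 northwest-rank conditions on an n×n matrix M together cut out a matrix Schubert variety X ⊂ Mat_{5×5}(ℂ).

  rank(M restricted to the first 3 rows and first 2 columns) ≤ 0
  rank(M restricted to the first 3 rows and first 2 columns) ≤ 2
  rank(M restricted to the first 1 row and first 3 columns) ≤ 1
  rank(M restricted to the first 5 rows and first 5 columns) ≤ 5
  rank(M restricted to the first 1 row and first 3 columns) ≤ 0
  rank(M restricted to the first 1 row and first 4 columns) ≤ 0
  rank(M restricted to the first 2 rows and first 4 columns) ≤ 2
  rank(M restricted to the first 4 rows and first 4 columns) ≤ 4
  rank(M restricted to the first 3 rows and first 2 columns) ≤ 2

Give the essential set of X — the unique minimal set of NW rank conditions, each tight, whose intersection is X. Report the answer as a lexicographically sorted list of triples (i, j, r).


Recovering R(i,j) via the rank-extension bound from the 9 conditions:

  R[1]: 0  0  0  0  1
  R[2]: 0  0  1  1  2
  R[3]: 0  0  1  2  3
  R[4]: 1  1  2  3  4
  R[5]: 1  2  3  4  5

second differences of R give the permutation w = (5, 3, 4, 1, 2).

2 SE-corners of the 8-cell Rothe diagram give Ess(w):

[(1, 4, 0), (3, 2, 0)]


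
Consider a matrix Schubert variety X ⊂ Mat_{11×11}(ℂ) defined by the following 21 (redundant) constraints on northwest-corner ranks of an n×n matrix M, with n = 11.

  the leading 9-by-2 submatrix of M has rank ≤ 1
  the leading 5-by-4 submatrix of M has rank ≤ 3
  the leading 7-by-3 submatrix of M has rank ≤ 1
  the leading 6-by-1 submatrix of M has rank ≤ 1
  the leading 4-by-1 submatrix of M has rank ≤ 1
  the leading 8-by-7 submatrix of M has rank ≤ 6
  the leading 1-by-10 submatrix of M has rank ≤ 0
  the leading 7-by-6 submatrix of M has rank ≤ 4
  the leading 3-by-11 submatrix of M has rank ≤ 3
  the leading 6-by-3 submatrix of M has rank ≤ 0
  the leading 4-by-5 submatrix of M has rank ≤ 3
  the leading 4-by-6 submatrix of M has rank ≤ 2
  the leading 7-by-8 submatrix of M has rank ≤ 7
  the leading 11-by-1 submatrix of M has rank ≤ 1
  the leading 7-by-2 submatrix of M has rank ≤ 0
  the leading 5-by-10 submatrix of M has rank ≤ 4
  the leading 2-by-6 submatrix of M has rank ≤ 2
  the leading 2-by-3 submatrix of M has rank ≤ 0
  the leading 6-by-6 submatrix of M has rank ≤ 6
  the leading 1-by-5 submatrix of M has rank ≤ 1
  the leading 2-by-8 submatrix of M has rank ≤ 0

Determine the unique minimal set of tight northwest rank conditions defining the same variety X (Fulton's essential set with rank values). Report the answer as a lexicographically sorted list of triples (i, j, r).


Recovering R(i,j) via the rank-extension bound from the 21 conditions:

  row 1: 0 | 0 | 0 | 0 | 0 | 0 | 0 | 0 | 0 | 0 | 1
  row 2: 0 | 0 | 0 | 0 | 0 | 0 | 0 | 0 | 1 | 1 | 2
  row 3: 0 | 0 | 0 | 1 | 1 | 1 | 1 | 1 | 2 | 2 | 3
  row 4: 0 | 0 | 0 | 1 | 2 | 2 | 2 | 2 | 3 | 3 | 4
  row 5: 0 | 0 | 0 | 1 | 2 | 3 | 3 | 3 | 4 | 4 | 5
  row 6: 0 | 0 | 0 | 1 | 2 | 3 | 4 | 4 | 5 | 5 | 6
  row 7: 0 | 0 | 1 | 2 | 3 | 4 | 5 | 5 | 6 | 6 | 7
  row 8: 1 | 1 | 2 | 3 | 4 | 5 | 6 | 6 | 7 | 7 | 8
  row 9: 1 | 1 | 2 | 3 | 4 | 5 | 6 | 7 | 8 | 8 | 9
  row 10: 1 | 2 | 3 | 4 | 5 | 6 | 7 | 8 | 9 | 9 | 10
  row 11: 1 | 2 | 3 | 4 | 5 | 6 | 7 | 8 | 9 | 10 | 11

hence w(1..11) = (11, 9, 4, 5, 6, 7, 3, 1, 8, 2, 10).

ℓ(w)=33; the 5 essential cells (i,j,r):

[(1, 10, 0), (2, 8, 0), (6, 3, 0), (7, 2, 0), (9, 2, 1)]


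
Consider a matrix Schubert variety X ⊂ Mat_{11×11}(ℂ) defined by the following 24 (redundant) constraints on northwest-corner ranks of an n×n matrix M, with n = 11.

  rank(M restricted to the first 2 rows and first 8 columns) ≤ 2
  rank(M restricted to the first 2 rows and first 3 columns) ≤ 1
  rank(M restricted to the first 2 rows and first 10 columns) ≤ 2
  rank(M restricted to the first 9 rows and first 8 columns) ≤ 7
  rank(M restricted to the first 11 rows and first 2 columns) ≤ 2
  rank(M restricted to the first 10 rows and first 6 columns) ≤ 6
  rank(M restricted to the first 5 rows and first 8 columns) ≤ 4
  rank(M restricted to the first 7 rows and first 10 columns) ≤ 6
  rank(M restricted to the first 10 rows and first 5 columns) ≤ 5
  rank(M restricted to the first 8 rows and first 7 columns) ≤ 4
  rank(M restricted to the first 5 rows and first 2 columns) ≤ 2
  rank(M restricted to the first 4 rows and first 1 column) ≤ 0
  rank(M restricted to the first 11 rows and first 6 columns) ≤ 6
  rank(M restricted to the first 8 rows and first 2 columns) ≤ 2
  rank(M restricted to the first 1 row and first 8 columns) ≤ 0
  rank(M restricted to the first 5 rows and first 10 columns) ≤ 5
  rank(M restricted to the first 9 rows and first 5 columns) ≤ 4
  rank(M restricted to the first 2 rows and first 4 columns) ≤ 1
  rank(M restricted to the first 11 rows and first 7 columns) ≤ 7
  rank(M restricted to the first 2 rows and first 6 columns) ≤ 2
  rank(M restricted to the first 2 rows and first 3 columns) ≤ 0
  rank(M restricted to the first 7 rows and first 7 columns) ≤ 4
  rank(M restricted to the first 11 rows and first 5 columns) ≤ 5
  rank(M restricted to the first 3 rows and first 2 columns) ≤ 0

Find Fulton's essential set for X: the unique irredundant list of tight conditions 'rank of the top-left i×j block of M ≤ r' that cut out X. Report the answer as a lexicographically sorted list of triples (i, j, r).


Computing R[i][j] = min implied NW-rank bound (n=11, 24 conditions):

  row 1: 0  0  0  0  0  0  0  0  1  1  1
  row 2: 0  0  0  1  1  1  1  1  2  2  2
  row 3: 0  0  1  2  2  2  2  2  3  3  3
  row 4: 0  1  2  3  3  3  3  3  4  4  4
  row 5: 1  2  3  4  4  4  4  4  5  5  5
  row 6: 1  2  3  4  4  4  4  5  6  6  6
  row 7: 1  2  3  4  4  4  4  5  6  6  7
  row 8: 1  2  3  4  4  4  4  5  6  7  8
  row 9: 1  2  3  4  4  5  5  6  7  8  9
  row 10: 1  2  3  4  5  6  6  7  8  9  10
  row 11: 1  2  3  4  5  6  7  8  9  10  11

so w = (9, 4, 3, 2, 1, 8, 11, 10, 6, 5, 7).

Rothe diagram D(w) (25 cells), 7 SE-corners (essential conditions):

[(1, 8, 0), (2, 3, 0), (3, 2, 0), (4, 1, 0), (7, 10, 6), (8, 7, 4), (9, 5, 4)]


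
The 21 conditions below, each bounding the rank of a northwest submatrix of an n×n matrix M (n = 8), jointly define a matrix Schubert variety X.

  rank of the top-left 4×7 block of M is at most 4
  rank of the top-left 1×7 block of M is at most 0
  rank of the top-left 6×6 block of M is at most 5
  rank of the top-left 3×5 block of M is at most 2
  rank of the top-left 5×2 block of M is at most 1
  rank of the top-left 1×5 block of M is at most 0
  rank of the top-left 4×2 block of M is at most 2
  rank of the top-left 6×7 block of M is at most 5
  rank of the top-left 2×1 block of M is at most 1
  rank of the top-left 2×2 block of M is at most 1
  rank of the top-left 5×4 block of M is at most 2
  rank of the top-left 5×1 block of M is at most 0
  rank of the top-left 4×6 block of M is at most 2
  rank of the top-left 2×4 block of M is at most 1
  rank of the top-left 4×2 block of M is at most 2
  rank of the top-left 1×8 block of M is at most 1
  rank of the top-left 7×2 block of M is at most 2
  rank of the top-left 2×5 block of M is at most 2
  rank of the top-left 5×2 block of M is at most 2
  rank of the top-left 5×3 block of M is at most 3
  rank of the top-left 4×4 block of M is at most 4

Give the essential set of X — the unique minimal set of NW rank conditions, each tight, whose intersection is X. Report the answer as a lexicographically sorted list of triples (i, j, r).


Reconstructing r_w from the 21 given conditions:

  R[1]: 0, 0, 0, 0, 0, 0, 0, 1
  R[2]: 0, 1, 1, 1, 1, 1, 1, 2
  R[3]: 0, 1, 2, 2, 2, 2, 2, 3
  R[4]: 0, 1, 2, 2, 2, 2, 3, 4
  R[5]: 0, 1, 2, 2, 3, 3, 4, 5
  R[6]: 1, 2, 3, 3, 4, 4, 5, 6
  R[7]: 1, 2, 3, 4, 5, 5, 6, 7
  R[8]: 1, 2, 3, 4, 5, 6, 7, 8

reading off 1-entries of Δ²R: w = (8, 2, 3, 7, 5, 1, 4, 6).

D(w) has 15 cells with 4 SE-corners; essential set:

[(1, 7, 0), (4, 6, 2), (5, 1, 0), (5, 4, 2)]


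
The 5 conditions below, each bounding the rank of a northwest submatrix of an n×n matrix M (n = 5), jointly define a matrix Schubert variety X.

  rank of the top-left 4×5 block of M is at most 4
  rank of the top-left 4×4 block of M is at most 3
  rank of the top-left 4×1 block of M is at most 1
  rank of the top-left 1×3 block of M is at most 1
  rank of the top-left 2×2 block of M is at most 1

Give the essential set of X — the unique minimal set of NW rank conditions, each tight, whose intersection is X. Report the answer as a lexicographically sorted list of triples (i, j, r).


Propagating the 5 rank bounds to every northwest block:

  i=1: 1 1 1 1 1
  i=2: 1 1 2 2 2
  i=3: 1 2 3 3 3
  i=4: 1 2 3 3 4
  i=5: 1 2 3 4 5

hence w(1..5) = (1, 3, 2, 5, 4).

2 SE-corners of the 2-cell Rothe diagram give Ess(w):

[(2, 2, 1), (4, 4, 3)]


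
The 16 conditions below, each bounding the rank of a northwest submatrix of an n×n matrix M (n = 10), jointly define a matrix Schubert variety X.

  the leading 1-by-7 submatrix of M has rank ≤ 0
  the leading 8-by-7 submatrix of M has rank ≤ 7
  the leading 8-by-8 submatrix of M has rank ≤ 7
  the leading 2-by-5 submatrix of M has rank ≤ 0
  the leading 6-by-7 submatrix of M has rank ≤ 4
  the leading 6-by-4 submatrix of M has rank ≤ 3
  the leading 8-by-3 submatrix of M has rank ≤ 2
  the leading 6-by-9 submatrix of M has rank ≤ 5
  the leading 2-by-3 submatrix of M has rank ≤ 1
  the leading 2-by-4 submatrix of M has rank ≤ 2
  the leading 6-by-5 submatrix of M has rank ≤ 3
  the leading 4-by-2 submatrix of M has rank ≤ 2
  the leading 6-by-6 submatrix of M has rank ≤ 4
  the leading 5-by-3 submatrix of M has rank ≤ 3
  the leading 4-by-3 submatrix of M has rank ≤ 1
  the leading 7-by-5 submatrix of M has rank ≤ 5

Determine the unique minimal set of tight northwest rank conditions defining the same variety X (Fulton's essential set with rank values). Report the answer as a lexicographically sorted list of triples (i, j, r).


The tightest implied rank at each (i,j), from the 16 conditions:

  row 1: 0, 0, 0, 0, 0, 0, 0, 1, 1, 1
  row 2: 0, 0, 0, 0, 0, 1, 1, 2, 2, 2
  row 3: 1, 1, 1, 1, 1, 2, 2, 3, 3, 3
  row 4: 1, 1, 1, 2, 2, 3, 3, 4, 4, 4
  row 5: 1, 2, 2, 3, 3, 4, 4, 5, 5, 5
  row 6: 1, 2, 2, 3, 3, 4, 4, 5, 5, 6
  row 7: 1, 2, 2, 3, 4, 5, 5, 6, 6, 7
  row 8: 1, 2, 2, 3, 4, 5, 6, 7, 7, 8
  row 9: 1, 2, 3, 4, 5, 6, 7, 8, 8, 9
  row 10: 1, 2, 3, 4, 5, 6, 7, 8, 9, 10

reading off 1-entries of Δ²R: w = (8, 6, 1, 4, 2, 10, 5, 7, 3, 9).

7 SE-corners of the 20-cell Rothe diagram give Ess(w):

[(1, 7, 0), (2, 5, 0), (4, 3, 1), (6, 5, 3), (6, 7, 4), (6, 9, 5), (8, 3, 2)]


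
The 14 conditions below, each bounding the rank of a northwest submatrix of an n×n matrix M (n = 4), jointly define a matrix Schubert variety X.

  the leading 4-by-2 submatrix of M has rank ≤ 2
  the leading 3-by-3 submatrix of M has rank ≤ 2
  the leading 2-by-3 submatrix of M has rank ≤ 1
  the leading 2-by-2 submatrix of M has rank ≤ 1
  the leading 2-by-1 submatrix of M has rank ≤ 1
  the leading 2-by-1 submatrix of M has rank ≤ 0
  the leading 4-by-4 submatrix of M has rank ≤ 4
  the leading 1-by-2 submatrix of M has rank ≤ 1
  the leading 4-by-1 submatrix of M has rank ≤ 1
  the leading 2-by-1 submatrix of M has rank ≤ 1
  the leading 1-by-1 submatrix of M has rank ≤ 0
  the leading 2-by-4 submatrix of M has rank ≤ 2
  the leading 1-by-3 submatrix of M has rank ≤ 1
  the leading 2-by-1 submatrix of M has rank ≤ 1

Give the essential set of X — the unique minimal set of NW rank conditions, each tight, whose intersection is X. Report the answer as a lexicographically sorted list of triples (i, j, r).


Recovering R(i,j) via the rank-extension bound from the 14 conditions:

  i=1: 0 1 1 1
  i=2: 0 1 1 2
  i=3: 1 2 2 3
  i=4: 1 2 3 4

the unique w with this rank table is (2, 4, 1, 3).

ℓ(w)=3; the 2 essential cells (i,j,r):

[(2, 1, 0), (2, 3, 1)]


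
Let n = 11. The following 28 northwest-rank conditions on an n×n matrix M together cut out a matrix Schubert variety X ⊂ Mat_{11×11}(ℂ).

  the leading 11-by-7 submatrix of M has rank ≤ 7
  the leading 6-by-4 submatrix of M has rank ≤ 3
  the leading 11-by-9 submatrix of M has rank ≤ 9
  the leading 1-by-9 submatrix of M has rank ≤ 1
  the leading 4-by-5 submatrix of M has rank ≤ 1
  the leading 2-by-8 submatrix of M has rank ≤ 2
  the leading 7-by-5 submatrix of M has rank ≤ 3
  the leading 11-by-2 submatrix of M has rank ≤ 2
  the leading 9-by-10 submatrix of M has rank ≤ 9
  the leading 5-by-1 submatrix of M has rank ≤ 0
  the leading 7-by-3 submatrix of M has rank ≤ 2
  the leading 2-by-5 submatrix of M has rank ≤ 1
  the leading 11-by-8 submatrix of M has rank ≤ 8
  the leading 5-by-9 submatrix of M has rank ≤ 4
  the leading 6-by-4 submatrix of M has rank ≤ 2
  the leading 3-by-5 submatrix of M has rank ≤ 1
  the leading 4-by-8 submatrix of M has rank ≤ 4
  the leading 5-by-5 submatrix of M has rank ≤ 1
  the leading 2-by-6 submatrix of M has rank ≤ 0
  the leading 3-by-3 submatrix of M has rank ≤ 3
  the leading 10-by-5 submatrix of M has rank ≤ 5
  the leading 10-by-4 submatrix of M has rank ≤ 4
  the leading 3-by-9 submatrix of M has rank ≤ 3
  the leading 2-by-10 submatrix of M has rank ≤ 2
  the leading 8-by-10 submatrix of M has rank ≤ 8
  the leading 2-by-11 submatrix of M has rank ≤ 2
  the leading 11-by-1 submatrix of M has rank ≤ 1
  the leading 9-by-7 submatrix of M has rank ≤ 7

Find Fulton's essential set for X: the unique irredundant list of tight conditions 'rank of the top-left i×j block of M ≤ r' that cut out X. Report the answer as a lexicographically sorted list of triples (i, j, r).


Rank table r_w(11×11) implied by the 28 constraints:

  i=1: 0  0  0  0  0  0  1  1  1  1  1
  i=2: 0  0  0  0  0  0  1  2  2  2  2
  i=3: 0  1  1  1  1  1  2  3  3  3  3
  i=4: 0  1  1  1  1  2  3  4  4  4  4
  i=5: 0  1  1  1  1  2  3  4  4  5  5
  i=6: 1  2  2  2  2  3  4  5  5  6  6
  i=7: 1  2  2  3  3  4  5  6  6  7  7
  i=8: 1  2  3  4  4  5  6  7  7  8  8
  i=9: 1  2  3  4  5  6  7  8  8  9  9
  i=10: 1  2  3  4  5  6  7  8  9  10  10
  i=11: 1  2  3  4  5  6  7  8  9  10  11

giving w = (7, 8, 2, 6, 10, 1, 4, 3, 5, 9, 11) via Δ²R.

Fulton essential set (5 of the 23 Rothe cells):

[(2, 6, 0), (5, 1, 0), (5, 5, 1), (5, 9, 4), (7, 3, 2)]


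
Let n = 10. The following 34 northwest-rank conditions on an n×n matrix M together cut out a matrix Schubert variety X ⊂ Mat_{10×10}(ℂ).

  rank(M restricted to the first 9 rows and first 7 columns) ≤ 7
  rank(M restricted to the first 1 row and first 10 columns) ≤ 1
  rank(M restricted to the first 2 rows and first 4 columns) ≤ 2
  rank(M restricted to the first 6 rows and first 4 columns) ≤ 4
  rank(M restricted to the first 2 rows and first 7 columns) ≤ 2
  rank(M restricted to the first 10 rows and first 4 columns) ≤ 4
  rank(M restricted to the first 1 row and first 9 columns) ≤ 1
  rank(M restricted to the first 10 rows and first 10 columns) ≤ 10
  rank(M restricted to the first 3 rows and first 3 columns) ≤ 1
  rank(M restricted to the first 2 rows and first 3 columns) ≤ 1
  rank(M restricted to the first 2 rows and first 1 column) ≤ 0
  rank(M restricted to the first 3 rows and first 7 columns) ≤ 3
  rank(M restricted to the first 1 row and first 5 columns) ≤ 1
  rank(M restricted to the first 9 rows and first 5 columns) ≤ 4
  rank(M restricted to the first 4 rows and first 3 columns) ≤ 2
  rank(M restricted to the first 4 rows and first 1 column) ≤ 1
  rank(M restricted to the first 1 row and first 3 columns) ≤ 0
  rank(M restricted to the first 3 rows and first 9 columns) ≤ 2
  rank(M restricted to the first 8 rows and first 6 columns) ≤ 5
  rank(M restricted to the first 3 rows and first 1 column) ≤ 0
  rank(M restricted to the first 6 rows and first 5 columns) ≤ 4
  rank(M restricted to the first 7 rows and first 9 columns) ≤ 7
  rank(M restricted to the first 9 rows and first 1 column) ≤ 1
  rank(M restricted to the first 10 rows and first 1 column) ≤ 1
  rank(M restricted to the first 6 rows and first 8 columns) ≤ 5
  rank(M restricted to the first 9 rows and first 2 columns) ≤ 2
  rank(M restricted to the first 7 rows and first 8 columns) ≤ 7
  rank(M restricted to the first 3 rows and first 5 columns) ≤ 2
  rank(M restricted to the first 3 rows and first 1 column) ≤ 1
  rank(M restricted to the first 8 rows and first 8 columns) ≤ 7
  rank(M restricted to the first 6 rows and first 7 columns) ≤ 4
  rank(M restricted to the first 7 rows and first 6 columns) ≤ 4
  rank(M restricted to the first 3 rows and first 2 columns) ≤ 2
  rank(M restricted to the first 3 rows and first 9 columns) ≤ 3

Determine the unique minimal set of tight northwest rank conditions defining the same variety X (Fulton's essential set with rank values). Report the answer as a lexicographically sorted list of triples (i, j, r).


The tightest implied rank at each (i,j), from the 34 conditions:

  row 1: 0, 0, 0, 1, 1, 1, 1, 1, 1, 1
  row 2: 0, 1, 1, 2, 2, 2, 2, 2, 2, 2
  row 3: 0, 1, 1, 2, 2, 2, 2, 2, 2, 3
  row 4: 1, 2, 2, 3, 3, 3, 3, 3, 3, 4
  row 5: 1, 2, 3, 4, 4, 4, 4, 4, 4, 5
  row 6: 1, 2, 3, 4, 4, 4, 4, 5, 5, 6
  row 7: 1, 2, 3, 4, 4, 4, 5, 6, 6, 7
  row 8: 1, 2, 3, 4, 4, 5, 6, 7, 7, 8
  row 9: 1, 2, 3, 4, 4, 5, 6, 7, 8, 9
  row 10: 1, 2, 3, 4, 5, 6, 7, 8, 9, 10

second differences of R give the permutation w = (4, 2, 10, 1, 3, 8, 7, 6, 9, 5).

Rothe diagram D(w) (18 cells), 7 SE-corners (essential conditions):

[(1, 3, 0), (3, 1, 0), (3, 3, 1), (3, 9, 2), (6, 7, 4), (7, 6, 4), (9, 5, 4)]


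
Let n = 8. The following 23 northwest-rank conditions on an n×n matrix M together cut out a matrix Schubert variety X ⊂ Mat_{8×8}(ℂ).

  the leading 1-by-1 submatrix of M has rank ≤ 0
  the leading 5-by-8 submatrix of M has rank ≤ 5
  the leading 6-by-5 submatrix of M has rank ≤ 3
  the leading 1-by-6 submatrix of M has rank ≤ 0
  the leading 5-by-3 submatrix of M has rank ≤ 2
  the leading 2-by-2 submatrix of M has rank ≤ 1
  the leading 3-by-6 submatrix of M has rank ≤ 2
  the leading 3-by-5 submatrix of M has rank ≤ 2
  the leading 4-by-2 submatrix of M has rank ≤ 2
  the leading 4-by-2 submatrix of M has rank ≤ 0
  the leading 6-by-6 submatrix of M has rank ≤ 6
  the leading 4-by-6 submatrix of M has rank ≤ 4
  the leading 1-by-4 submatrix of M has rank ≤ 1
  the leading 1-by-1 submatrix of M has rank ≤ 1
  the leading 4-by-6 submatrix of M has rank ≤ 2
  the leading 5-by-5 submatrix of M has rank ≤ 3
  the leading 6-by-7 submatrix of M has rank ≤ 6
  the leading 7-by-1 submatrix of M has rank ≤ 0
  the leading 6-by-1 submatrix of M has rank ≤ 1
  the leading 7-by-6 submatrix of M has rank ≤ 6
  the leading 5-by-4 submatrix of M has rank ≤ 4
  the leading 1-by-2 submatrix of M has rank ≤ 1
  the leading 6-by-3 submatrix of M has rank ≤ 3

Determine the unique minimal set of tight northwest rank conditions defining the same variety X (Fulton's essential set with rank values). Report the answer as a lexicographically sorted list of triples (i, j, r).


The tightest implied rank at each (i,j), from the 23 conditions:

  row 1: 0, 0, 0, 0, 0, 0, 1, 1
  row 2: 0, 0, 1, 1, 1, 1, 2, 2
  row 3: 0, 0, 1, 2, 2, 2, 3, 3
  row 4: 0, 0, 1, 2, 2, 2, 3, 4
  row 5: 0, 1, 2, 3, 3, 3, 4, 5
  row 6: 0, 1, 2, 3, 3, 4, 5, 6
  row 7: 0, 1, 2, 3, 4, 5, 6, 7
  row 8: 1, 2, 3, 4, 5, 6, 7, 8

so w = (7, 3, 4, 8, 2, 6, 5, 1).

Fulton essential set (5 of the 18 Rothe cells):

[(1, 6, 0), (4, 2, 0), (4, 6, 2), (6, 5, 3), (7, 1, 0)]


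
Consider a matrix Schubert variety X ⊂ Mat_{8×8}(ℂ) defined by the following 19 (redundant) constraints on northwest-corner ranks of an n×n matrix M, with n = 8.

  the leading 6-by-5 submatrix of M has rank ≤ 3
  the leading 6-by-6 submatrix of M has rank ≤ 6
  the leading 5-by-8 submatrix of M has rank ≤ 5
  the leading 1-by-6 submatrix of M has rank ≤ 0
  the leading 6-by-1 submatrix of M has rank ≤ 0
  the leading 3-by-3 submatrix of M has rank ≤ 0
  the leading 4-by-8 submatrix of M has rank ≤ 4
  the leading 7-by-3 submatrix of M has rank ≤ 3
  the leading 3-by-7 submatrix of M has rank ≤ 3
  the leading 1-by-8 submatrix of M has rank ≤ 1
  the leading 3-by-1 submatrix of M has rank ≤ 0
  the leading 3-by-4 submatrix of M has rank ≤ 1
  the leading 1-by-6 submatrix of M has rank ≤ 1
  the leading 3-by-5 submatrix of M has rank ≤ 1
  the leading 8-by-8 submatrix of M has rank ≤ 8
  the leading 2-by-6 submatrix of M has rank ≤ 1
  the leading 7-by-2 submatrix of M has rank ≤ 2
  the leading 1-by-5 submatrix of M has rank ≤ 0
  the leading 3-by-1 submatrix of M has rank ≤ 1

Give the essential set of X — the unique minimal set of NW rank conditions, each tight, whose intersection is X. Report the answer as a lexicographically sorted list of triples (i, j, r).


Recovering R(i,j) via the rank-extension bound from the 19 conditions:

  R[1]: 0, 0, 0, 0, 0, 0, 1, 1
  R[2]: 0, 0, 0, 1, 1, 1, 2, 2
  R[3]: 0, 0, 0, 1, 1, 2, 3, 3
  R[4]: 0, 1, 1, 2, 2, 3, 4, 4
  R[5]: 0, 1, 2, 3, 3, 4, 5, 5
  R[6]: 0, 1, 2, 3, 3, 4, 5, 6
  R[7]: 1, 2, 3, 4, 4, 5, 6, 7
  R[8]: 1, 2, 3, 4, 5, 6, 7, 8

hence w(1..8) = (7, 4, 6, 2, 3, 8, 1, 5).

5 SE-corners of the 17-cell Rothe diagram give Ess(w):

[(1, 6, 0), (3, 3, 0), (3, 5, 1), (6, 1, 0), (6, 5, 3)]


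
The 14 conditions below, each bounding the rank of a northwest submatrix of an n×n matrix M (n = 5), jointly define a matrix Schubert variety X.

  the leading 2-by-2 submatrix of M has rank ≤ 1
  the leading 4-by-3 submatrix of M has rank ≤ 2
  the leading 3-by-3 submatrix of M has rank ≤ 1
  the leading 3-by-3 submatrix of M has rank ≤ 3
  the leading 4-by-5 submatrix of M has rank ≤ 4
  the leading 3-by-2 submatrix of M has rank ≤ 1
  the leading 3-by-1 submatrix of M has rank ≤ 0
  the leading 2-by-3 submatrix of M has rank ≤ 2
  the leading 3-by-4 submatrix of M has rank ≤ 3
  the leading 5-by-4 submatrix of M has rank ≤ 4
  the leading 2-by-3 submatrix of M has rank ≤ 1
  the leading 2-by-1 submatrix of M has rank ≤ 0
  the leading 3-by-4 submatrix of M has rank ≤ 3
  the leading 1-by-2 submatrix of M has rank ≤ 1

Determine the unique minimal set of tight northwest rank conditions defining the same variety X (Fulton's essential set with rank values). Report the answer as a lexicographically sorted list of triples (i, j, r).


The tightest implied rank at each (i,j), from the 14 conditions:

  R[1]: 0, 1, 1, 1, 1
  R[2]: 0, 1, 1, 2, 2
  R[3]: 0, 1, 1, 2, 3
  R[4]: 1, 2, 2, 3, 4
  R[5]: 1, 2, 3, 4, 5

second differences of R give the permutation w = (2, 4, 5, 1, 3).

|D(w)|=5, |Ess(w)|=2:

[(3, 1, 0), (3, 3, 1)]


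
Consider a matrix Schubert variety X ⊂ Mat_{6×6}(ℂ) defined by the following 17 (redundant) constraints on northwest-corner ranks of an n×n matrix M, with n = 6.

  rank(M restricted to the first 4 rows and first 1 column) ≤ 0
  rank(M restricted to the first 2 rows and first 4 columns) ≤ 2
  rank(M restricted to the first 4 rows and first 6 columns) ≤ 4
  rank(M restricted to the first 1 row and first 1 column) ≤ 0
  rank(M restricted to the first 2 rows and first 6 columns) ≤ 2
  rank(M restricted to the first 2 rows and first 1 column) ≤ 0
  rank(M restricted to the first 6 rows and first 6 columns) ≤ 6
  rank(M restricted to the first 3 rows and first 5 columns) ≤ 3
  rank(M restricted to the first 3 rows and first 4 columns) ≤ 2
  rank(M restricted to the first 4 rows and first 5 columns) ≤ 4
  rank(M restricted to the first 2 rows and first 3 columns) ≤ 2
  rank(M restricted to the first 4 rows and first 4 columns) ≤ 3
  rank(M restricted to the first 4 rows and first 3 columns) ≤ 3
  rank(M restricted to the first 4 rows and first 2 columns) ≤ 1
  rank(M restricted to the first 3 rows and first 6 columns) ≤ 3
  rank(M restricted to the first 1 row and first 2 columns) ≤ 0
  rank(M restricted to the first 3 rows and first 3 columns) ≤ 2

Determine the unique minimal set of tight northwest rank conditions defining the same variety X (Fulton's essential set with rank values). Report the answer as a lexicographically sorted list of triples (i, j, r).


Recovering R(i,j) via the rank-extension bound from the 17 conditions:

  i=1: 0 0 1 1 1 1
  i=2: 0 1 2 2 2 2
  i=3: 0 1 2 2 3 3
  i=4: 0 1 2 3 4 4
  i=5: 1 2 3 4 5 5
  i=6: 1 2 3 4 5 6

so w = (3, 2, 5, 4, 1, 6).

Fulton essential set (3 of the 6 Rothe cells):

[(1, 2, 0), (3, 4, 2), (4, 1, 0)]


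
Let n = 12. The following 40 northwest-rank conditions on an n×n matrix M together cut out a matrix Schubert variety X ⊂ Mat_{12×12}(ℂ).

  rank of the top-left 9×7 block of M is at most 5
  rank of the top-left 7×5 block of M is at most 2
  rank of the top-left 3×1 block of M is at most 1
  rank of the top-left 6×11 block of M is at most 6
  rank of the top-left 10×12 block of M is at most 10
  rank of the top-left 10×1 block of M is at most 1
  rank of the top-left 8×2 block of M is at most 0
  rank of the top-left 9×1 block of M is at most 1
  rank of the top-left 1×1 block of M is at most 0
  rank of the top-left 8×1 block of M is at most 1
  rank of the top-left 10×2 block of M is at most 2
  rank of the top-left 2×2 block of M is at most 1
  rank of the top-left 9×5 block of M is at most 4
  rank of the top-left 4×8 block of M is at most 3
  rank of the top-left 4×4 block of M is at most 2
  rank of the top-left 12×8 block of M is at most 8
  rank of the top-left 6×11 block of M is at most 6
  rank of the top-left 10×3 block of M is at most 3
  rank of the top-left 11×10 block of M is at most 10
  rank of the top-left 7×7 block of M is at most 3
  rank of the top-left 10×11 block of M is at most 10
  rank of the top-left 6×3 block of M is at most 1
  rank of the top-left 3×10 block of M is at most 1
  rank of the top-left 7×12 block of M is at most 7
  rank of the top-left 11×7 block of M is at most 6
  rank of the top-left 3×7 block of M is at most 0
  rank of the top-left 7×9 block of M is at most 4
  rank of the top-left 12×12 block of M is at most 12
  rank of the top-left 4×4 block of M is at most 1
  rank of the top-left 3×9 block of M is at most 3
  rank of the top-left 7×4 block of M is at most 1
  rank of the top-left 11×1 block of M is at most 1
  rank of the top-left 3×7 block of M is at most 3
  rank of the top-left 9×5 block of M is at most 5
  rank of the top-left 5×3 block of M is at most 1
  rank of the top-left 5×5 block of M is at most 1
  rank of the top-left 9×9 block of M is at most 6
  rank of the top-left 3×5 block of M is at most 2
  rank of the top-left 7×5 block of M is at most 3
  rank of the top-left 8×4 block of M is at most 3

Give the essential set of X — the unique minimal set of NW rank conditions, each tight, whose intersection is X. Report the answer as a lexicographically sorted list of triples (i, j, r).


Rank table r_w(12×12) implied by the 40 constraints:

  R[1]: 0 0 0 0 0 0 0 1 1 1 1 1
  R[2]: 0 0 0 0 0 0 0 1 1 1 2 2
  R[3]: 0 0 0 0 0 0 0 1 1 1 2 3
  R[4]: 0 0 1 1 1 1 1 2 2 2 3 4
  R[5]: 0 0 1 1 1 2 2 3 3 3 4 5
  R[6]: 0 0 1 1 2 3 3 4 4 4 5 6
  R[7]: 0 0 1 1 2 3 3 4 4 5 6 7
  R[8]: 0 0 1 2 3 4 4 5 5 6 7 8
  R[9]: 1 1 2 3 4 5 5 6 6 7 8 9
  R[10]: 1 2 3 4 5 6 6 7 7 8 9 10
  R[11]: 1 2 3 4 5 6 6 7 8 9 10 11
  R[12]: 1 2 3 4 5 6 7 8 9 10 11 12

hence w(1..12) = (8, 11, 12, 3, 6, 5, 10, 4, 1, 2, 9, 7).

Fulton essential set (8 of the 42 Rothe cells):

[(3, 7, 0), (3, 10, 1), (5, 5, 1), (7, 4, 1), (7, 7, 3), (7, 9, 4), (8, 2, 0), (11, 7, 6)]


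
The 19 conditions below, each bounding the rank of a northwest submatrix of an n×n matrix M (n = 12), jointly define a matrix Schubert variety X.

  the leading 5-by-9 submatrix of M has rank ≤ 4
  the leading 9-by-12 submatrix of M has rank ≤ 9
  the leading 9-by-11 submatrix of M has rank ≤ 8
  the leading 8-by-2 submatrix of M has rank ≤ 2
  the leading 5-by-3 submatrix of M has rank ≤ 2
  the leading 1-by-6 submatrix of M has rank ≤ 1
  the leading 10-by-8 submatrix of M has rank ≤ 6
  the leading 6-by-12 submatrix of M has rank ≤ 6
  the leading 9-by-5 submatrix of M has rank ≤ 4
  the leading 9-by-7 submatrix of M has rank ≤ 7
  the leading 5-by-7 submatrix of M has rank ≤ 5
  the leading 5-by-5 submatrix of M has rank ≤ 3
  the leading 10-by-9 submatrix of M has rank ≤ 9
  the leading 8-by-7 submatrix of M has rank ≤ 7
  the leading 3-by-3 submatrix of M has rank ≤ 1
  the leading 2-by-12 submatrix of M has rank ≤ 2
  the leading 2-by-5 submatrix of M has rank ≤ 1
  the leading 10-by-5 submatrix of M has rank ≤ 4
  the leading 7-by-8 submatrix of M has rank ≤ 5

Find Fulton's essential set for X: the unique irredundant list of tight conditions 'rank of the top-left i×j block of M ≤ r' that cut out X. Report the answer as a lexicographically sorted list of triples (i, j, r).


The tightest implied rank at each (i,j), from the 19 conditions:

  R[1]: 1 | 1 | 1 | 1 | 1 | 1 | 1 | 1 | 1 | 1 | 1 | 1
  R[2]: 1 | 1 | 1 | 1 | 1 | 2 | 2 | 2 | 2 | 2 | 2 | 2
  R[3]: 1 | 1 | 1 | 2 | 2 | 3 | 3 | 3 | 3 | 3 | 3 | 3
  R[4]: 1 | 2 | 2 | 3 | 3 | 4 | 4 | 4 | 4 | 4 | 4 | 4
  R[5]: 1 | 2 | 2 | 3 | 3 | 4 | 4 | 4 | 4 | 5 | 5 | 5
  R[6]: 1 | 2 | 3 | 4 | 4 | 5 | 5 | 5 | 5 | 6 | 6 | 6
  R[7]: 1 | 2 | 3 | 4 | 4 | 5 | 5 | 5 | 6 | 7 | 7 | 7
  R[8]: 1 | 2 | 3 | 4 | 4 | 5 | 6 | 6 | 7 | 8 | 8 | 8
  R[9]: 1 | 2 | 3 | 4 | 4 | 5 | 6 | 6 | 7 | 8 | 8 | 9
  R[10]: 1 | 2 | 3 | 4 | 4 | 5 | 6 | 6 | 7 | 8 | 9 | 10
  R[11]: 1 | 2 | 3 | 4 | 5 | 6 | 7 | 7 | 8 | 9 | 10 | 11
  R[12]: 1 | 2 | 3 | 4 | 5 | 6 | 7 | 8 | 9 | 10 | 11 | 12

so w = (1, 6, 4, 2, 10, 3, 9, 7, 12, 11, 5, 8).

Rothe diagram D(w) (20 cells), 9 SE-corners (essential conditions):

[(2, 5, 1), (3, 3, 1), (5, 3, 2), (5, 5, 3), (5, 9, 4), (7, 8, 5), (9, 11, 8), (10, 5, 4), (10, 8, 6)]


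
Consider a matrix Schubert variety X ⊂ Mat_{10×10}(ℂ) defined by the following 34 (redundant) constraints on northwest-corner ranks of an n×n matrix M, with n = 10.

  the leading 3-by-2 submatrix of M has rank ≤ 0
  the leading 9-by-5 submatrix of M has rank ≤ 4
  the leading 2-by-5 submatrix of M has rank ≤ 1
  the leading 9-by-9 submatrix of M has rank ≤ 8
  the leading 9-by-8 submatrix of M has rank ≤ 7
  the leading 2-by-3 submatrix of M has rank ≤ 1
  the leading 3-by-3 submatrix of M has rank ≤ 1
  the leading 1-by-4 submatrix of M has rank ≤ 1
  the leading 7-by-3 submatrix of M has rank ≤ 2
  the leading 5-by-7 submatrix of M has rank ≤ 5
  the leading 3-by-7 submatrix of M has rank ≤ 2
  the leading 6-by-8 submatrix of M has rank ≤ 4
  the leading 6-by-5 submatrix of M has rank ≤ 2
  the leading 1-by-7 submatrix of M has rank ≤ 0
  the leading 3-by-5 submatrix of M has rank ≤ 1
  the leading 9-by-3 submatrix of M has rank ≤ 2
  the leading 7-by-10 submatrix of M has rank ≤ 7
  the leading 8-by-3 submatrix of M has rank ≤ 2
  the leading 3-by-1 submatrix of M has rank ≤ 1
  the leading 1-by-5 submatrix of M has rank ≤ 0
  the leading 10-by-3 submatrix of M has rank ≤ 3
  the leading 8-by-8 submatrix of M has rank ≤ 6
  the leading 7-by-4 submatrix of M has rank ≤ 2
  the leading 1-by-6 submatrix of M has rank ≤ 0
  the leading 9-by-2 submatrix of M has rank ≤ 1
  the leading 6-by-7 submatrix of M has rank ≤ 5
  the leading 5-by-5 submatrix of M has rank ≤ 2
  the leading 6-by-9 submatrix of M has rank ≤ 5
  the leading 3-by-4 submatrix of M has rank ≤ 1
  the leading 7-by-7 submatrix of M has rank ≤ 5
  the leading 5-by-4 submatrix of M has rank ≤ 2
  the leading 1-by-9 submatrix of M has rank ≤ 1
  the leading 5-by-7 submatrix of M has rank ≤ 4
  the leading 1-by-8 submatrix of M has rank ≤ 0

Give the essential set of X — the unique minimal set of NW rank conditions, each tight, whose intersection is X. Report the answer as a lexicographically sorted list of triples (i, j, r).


Recovering R(i,j) via the rank-extension bound from the 34 conditions:

  i=1: 0, 0, 0, 0, 0, 0, 0, 0, 1, 1
  i=2: 0, 0, 1, 1, 1, 1, 1, 1, 2, 2
  i=3: 0, 0, 1, 1, 1, 2, 2, 2, 3, 3
  i=4: 1, 1, 2, 2, 2, 3, 3, 3, 4, 4
  i=5: 1, 1, 2, 2, 2, 3, 4, 4, 5, 5
  i=6: 1, 1, 2, 2, 2, 3, 4, 4, 5, 6
  i=7: 1, 1, 2, 2, 3, 4, 5, 5, 6, 7
  i=8: 1, 1, 2, 3, 4, 5, 6, 6, 7, 8
  i=9: 1, 1, 2, 3, 4, 5, 6, 7, 8, 9
  i=10: 1, 2, 3, 4, 5, 6, 7, 8, 9, 10

reading off 1-entries of Δ²R: w = (9, 3, 6, 1, 7, 10, 5, 4, 8, 2).

Fulton essential set (7 of the 25 Rothe cells):

[(1, 8, 0), (3, 2, 0), (3, 5, 1), (6, 5, 2), (6, 8, 4), (7, 4, 2), (9, 2, 1)]
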